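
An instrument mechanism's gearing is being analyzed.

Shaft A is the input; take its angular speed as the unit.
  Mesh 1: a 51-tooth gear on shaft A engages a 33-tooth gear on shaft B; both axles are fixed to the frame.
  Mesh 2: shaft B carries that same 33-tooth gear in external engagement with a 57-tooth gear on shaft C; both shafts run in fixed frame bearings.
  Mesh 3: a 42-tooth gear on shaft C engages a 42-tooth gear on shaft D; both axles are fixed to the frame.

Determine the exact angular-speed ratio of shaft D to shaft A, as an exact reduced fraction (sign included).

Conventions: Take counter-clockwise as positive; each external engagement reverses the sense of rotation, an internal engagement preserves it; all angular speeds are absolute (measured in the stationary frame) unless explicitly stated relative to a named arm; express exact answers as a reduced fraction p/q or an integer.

-17/19

class = fixed-axis compound train [3 meshes; 3 ratios multiply, 3 sense flips]
mesh 1 [51T→33T]: running ratio 17/11, sense −
mesh 2 [33T→57T]: running ratio 17/19, sense +
mesh 3 [42T→42T]: running ratio 17/19, sense −
ω_out/ω_in = -17/19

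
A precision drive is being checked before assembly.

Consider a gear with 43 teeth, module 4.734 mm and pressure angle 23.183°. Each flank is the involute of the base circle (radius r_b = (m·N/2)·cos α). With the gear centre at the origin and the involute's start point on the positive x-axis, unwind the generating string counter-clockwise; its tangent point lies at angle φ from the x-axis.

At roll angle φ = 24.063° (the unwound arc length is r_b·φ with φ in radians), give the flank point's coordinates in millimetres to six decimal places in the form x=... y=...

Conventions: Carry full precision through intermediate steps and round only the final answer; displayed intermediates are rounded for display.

topology: single-mesh involute geometry — m = 4.734, N = 43
pitch radius r_p = m·N/2 = 4.734·43/2 = 101.781000
base radius r_b = r_p·cos α = 101.781000·cos 23.183° = 93.562407
roll angle φ = 24.063° = 0.41997858 rad
x = r_b·(cos φ + φ·sin φ) = 101.453471
y = r_b·(sin φ − φ·cos φ) = 2.269771

x=101.453471 y=2.269771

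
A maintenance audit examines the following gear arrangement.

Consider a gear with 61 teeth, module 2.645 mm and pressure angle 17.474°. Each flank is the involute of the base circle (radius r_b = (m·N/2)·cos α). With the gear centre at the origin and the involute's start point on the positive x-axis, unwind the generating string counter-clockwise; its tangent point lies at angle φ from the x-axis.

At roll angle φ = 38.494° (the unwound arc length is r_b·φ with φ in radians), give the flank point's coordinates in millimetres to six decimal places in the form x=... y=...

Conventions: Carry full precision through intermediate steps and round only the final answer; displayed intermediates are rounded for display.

single-mesh involute tooth geometry (61T wheel at module 2.645)
pitch radius r_p = m·N/2 = 2.645·61/2 = 80.672500
base radius r_b = r_p·cos α = 80.672500·cos 17.474° = 76.949731
roll angle φ = 38.494° = 0.67184704 rad
x = r_b·(cos φ + φ·sin φ) = 92.405307
y = r_b·(sin φ − φ·cos φ) = 7.433029

x=92.405307 y=7.433029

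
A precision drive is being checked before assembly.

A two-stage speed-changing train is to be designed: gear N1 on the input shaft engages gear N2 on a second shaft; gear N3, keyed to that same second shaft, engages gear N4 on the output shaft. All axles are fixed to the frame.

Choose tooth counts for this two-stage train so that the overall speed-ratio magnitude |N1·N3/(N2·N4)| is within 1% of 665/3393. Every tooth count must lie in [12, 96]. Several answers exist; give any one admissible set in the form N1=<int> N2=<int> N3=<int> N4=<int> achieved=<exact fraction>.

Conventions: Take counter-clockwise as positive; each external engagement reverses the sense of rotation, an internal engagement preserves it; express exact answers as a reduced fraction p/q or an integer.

N1=19 N2=39 N3=35 N4=87 achieved=665/3393

design class (target 665/3393): fixed-axis compound train
target = 665/3393 in lowest terms: an exact hit needs N1·N3 = k·665 and N2·N4 = k·3393 for one integer k, every count in [12, 96]; additionally prefer no 1:1 stage (N1 ≠ N2, N3 ≠ N4)
k = 1: N1·N3 = 665 = 19·35, N2·N4 = 3393 = 39·87
achieved = 19·35/(39·87) = 665/3393; |achieved − target| = 0 ≤ 133/67860 ✓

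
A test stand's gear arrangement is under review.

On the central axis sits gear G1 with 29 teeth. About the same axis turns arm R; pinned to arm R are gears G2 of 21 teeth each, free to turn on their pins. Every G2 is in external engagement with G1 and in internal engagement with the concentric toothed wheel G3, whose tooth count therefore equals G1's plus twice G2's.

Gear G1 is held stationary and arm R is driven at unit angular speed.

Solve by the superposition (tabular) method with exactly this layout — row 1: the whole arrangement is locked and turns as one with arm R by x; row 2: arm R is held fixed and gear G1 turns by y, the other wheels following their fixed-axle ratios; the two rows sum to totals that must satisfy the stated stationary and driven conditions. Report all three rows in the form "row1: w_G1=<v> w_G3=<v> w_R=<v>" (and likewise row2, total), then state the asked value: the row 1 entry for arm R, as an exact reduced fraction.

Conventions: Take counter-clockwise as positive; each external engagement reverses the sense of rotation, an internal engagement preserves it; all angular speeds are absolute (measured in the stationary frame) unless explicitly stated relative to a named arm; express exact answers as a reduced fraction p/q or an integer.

planetary set (29T centre, 21T on arm, 71T internal) — Willis relation
row 1 (train locked, turned with arm): all members turn x
row 2 (arm held, sun turns y): ω_ring = −(29/71)·y, ω_arm = 0
boundary: total ω_sun = x + y = 0 and total ω_arm = x = 1  ⇒  y = -1, x = 1
row 2 ring = −(29/71)·(-1) = 29/71
totals (row 1 + row 2): sun 1 + (-1) = 0, ring 1 + 29/71 = 100/71, arm 1 + 0 = 1
asked cell (row1, arm) = 1

row1: w_G1=1 w_G3=1 w_R=1
row2: w_G1=-1 w_G3=29/71 w_R=0
total: w_G1=0 w_G3=100/71 w_R=1
asked value: 1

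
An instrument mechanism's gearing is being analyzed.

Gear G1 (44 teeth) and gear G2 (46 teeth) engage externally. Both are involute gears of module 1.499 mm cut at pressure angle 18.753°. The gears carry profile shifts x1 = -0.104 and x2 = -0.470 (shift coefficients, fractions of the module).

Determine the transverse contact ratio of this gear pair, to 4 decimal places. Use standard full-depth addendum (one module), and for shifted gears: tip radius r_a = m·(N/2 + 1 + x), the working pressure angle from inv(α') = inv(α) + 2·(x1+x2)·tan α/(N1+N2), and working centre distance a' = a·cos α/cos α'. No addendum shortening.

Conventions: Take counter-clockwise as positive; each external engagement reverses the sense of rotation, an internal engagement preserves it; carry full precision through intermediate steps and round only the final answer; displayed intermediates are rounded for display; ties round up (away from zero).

single-mesh involute tooth geometry (44T engaging 46T at module 1.499)
base radii: r_b1 = 31.227307, r_b2 = 32.646730
tip radii: r_a1 = 34.321104, r_a2 = 35.271470
inv(α') = inv(18.753°) + 2·(-0.104-0.470)·tan α/(44+46) = 0.00788039  ⇒  α' = 16.26548°
a' = a·cos α / cos α' = 67.4550·cos 18.753°/cos 16.26548° = 66.537240
action lengths: √(r_a1²−r_b1²) = 14.240558, √(r_a2²−r_b2²) = 13.351690
base pitch p_b = π·m·cos α = 4.459249
CR = (14.240558 + 13.351690 − 66.537240·sin 16.26548°)/4.459249 = 2.008398
contact ratio ≈ 2.0084

2.0084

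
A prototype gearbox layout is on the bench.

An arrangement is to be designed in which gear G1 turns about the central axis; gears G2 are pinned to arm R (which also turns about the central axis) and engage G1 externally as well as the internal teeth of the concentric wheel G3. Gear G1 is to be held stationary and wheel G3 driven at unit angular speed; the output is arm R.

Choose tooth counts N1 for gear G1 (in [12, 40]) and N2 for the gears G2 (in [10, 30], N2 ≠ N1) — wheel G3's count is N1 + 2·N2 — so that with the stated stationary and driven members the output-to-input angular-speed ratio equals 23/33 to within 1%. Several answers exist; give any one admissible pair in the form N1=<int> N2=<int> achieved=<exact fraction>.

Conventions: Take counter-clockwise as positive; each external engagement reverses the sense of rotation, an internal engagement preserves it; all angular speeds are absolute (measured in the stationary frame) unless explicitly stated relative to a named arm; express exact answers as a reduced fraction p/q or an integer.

design class (target 23/33): planetary set
Willis with ω_sun = 0: ω_arm/ω_ring = N3/(N1+N3); set equal to 23/33  ⇒  N3/N1 = (23/33)/(1 − 23/33) = 23/10
N3 = N1 + 2·N2  ⇒  N2/N1 = (N3/N1 − 1)/2 = (23/10 − 1)/2 = 13/20
smallest multiple with N1 ≥ 12 and N2 ≥ 10: k = 1  ⇒  N1 = 1·20 = 20, N2 = 1·13 = 13 (N1 ≤ 40, N2 ≤ 30, N2 ≠ N1 ✓), N3 = 20 + 2·13 = 46
check: N3/(N1+N3) with N1 = 20, N3 = 46 gives 23/33; |achieved − target| = 0 ≤ 23/3300 ✓

N1=20 N2=13 achieved=23/33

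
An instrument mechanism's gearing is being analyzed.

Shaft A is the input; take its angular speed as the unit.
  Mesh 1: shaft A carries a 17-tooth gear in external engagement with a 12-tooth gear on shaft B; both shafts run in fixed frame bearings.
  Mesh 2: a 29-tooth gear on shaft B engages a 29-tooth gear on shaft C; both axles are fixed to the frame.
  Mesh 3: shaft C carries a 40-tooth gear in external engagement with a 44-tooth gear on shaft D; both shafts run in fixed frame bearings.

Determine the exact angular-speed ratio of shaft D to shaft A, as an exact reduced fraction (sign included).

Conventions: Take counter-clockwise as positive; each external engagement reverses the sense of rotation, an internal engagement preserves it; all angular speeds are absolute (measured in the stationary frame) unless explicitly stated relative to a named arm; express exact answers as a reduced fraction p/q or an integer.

-85/66

class = fixed-axis compound train [3 meshes; 3 ratios multiply, 3 sense flips]
mesh 1 [17T→12T]: running ratio 17/12, sense −
mesh 2 [29T→29T]: running ratio 17/12, sense +
mesh 3 [40T→44T]: running ratio 85/66, sense −
ω_out/ω_in = -85/66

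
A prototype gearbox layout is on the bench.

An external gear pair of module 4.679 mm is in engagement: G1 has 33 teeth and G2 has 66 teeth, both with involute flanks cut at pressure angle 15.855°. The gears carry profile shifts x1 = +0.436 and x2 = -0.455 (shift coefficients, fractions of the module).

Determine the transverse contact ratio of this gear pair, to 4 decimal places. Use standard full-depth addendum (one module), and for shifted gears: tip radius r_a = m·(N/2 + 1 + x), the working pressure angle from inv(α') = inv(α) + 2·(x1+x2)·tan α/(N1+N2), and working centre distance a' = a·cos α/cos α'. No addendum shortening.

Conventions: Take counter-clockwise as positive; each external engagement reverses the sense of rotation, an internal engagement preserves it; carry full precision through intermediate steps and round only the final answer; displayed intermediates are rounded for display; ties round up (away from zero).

1.8998

topology: single-mesh involute geometry — m = 4.679, 33T/66T pair
base radii: r_b1 = 74.266384, r_b2 = 148.532768
tip radii: r_a1 = 83.922544, r_a2 = 156.957055
inv(α') = inv(15.855°) + 2·(+0.436-0.455)·tan α/(33+66) = 0.00717759  ⇒  α' = 15.77716°
a' = a·cos α / cos α' = 231.6105·cos 15.855°/cos 15.77716° = 231.521386
action lengths: √(r_a1²−r_b1²) = 39.083214, √(r_a2²−r_b2²) = 50.730011
base pitch p_b = π·m·cos α = 14.140286
CR = (39.083214 + 50.730011 − 231.521386·sin 15.77716°)/14.140286 = 1.899772
contact ratio ≈ 1.8998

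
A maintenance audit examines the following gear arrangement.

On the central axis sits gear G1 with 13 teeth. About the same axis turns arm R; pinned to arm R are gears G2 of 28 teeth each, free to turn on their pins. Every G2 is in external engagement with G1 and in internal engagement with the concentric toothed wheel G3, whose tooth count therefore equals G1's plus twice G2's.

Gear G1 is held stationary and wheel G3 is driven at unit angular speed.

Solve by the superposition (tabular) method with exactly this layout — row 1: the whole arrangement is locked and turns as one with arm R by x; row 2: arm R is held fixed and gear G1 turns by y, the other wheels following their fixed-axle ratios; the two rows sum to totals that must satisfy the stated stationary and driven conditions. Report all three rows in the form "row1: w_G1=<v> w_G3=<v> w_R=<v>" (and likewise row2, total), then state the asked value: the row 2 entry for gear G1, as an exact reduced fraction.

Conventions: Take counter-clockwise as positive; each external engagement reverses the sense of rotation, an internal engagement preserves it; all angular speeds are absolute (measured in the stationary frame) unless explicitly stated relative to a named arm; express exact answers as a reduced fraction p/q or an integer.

row1: w_G1=69/82 w_G3=69/82 w_R=69/82
row2: w_G1=-69/82 w_G3=13/82 w_R=0
total: w_G1=0 w_G3=1 w_R=69/82
asked value: -69/82

planetary set (13T centre, 28T on arm, 69T internal) — Willis relation
row 1: whole set turns with the arm by x
row 2 (arm held, sun turns y): ω_ring = −(13/69)·y, ω_arm = 0
boundary: total ω_sun = x + y = 0 and total ω_ring = x − (13/69)·y = 1  ⇒  y = -69/82, x = 69/82
row 2 ring = −(13/69)·(-69/82) = 13/82
totals (row 1 + row 2): sun 69/82 + (-69/82) = 0, ring 69/82 + 13/82 = 1, arm 69/82 + 0 = 69/82
asked cell (row2, sun) = -69/82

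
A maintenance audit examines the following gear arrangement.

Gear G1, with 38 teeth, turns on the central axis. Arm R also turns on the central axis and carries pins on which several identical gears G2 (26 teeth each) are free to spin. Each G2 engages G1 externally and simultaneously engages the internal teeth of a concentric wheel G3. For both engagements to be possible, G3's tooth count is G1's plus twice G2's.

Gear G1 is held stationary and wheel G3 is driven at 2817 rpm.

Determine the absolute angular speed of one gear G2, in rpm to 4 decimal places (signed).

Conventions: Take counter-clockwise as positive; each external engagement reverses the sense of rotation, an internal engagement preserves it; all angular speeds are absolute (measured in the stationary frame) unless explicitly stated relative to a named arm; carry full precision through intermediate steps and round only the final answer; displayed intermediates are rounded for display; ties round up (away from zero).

+4875.5769 rpm

recognized (axles ride arm R): planetary set, 38/26/90 teeth
normalise by the input: solve with ω_ring = 1, then scale by 2817 rpm
ring teeth: 38 + 2·26 = 90
38(ω_sun−ω_arm) = −90(ω_ring−ω_arm),  ω_sun = 0, ω_ring = 1
38(0−ω_arm) = −90(1−ω_arm)  ⇒  128·ω_arm = 90  ⇒  ω_arm = 45/64
sun–planet mesh: 38·(0−45/64) = −26·(ω_p−ω_arm)  ⇒  ω_p−ω_arm = 855/832
ω_p = 45/64 + 855/832 = 45/26
scale: ω_p = 45/26 × 2817 rpm = +4875.5769 rpm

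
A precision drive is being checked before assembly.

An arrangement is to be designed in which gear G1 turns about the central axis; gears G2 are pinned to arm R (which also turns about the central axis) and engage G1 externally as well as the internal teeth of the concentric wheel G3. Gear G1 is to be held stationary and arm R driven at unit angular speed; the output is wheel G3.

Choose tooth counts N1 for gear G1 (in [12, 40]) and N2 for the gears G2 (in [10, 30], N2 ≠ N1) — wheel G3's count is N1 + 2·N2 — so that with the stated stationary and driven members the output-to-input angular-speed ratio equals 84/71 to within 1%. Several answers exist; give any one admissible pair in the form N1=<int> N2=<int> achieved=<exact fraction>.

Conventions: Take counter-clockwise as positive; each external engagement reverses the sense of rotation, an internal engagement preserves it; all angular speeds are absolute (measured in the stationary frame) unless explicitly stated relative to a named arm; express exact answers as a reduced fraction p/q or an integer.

N1=13 N2=29 achieved=84/71

design class (target 84/71): planetary set
Willis with ω_sun = 0: ω_ring/ω_arm = (N1+N3)/N3; set equal to 84/71  ⇒  N3/N1 = 1/(84/71 − 1) = 71/13
N3 = N1 + 2·N2  ⇒  N2/N1 = (N3/N1 − 1)/2 = (71/13 − 1)/2 = 29/13
smallest multiple with N1 ≥ 12 and N2 ≥ 10: k = 1  ⇒  N1 = 1·13 = 13, N2 = 1·29 = 29 (N1 ≤ 40, N2 ≤ 30, N2 ≠ N1 ✓), N3 = 13 + 2·29 = 71
check: (N1+N3)/N3 with N1 = 13, N3 = 71 gives 84/71; |achieved − target| = 0 ≤ 21/1775 ✓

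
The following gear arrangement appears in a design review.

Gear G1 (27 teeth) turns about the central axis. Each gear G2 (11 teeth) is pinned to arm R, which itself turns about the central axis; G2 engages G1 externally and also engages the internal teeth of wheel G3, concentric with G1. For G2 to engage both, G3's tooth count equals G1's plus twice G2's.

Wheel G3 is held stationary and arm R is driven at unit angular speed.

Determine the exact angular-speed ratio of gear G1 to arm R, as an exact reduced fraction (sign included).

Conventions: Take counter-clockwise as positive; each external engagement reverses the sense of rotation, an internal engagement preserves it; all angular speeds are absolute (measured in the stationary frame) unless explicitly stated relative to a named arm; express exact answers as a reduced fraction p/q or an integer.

topology: planetary set — G1 27T / G2 11T / G3 49T, arm = carrier (Willis)
ring teeth: 27 + 2·11 = 49
27(ω_sun−ω_arm) = −49(ω_ring−ω_arm),  ω_ring = 0, ω_arm = 1
ω_sun = 1 − (49/27)(0−1) = 76/27
ω_out/ω_in = 76/27

76/27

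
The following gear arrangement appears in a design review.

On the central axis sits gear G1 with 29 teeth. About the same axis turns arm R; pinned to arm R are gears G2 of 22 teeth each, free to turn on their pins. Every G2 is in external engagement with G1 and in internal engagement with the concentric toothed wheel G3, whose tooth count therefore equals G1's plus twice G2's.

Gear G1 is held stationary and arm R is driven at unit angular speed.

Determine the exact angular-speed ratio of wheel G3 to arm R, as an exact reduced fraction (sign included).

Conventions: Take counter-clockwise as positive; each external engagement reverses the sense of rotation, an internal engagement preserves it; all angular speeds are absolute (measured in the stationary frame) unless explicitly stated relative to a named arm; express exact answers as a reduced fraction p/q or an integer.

102/73

topology: planetary set — G1 29T / G2 22T / G3 73T, arm = carrier (Willis)
ring teeth: 29 + 2·22 = 73
29(ω_sun−ω_arm) = −73(ω_ring−ω_arm),  ω_sun = 0, ω_arm = 1
ω_ring = 1 − (29/73)(0−1) = 102/73
ω_out/ω_in = 102/73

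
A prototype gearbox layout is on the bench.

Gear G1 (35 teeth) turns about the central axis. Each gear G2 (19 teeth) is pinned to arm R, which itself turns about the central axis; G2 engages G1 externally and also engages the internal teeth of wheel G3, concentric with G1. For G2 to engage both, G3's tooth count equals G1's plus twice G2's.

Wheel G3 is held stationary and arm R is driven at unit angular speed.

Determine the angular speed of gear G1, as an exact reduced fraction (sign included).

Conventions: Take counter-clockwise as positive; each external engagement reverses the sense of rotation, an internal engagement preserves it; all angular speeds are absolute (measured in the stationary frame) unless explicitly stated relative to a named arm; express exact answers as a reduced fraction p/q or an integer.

planetary set (35T centre, 19T on arm, 73T internal) — Willis relation
ring teeth: 35 + 2·19 = 73
35(ω_sun−ω_arm) = −73(ω_ring−ω_arm),  ω_ring = 0, ω_arm = 1
ω_sun = 1 − (73/35)(0−1) = 108/35
exact speed ratio = 108/35

108/35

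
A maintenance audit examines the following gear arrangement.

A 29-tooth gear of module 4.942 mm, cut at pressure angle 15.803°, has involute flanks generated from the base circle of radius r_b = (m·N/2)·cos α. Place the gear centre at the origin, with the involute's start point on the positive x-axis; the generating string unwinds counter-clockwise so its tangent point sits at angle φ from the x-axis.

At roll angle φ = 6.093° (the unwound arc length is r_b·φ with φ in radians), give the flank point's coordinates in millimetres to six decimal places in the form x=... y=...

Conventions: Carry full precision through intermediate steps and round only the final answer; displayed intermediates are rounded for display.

x=69.339330 y=0.027609

recognized (one wheel, involute flank): single-mesh tooth geometry, m = 4.942, N = 29
pitch radius r_p = m·N/2 = 4.942·29/2 = 71.659000
base radius r_b = r_p·cos α = 71.659000·cos 15.803° = 68.950557
roll angle φ = 6.093° = 0.10634291 rad
x = r_b·(cos φ + φ·sin φ) = 69.339330
y = r_b·(sin φ − φ·cos φ) = 0.027609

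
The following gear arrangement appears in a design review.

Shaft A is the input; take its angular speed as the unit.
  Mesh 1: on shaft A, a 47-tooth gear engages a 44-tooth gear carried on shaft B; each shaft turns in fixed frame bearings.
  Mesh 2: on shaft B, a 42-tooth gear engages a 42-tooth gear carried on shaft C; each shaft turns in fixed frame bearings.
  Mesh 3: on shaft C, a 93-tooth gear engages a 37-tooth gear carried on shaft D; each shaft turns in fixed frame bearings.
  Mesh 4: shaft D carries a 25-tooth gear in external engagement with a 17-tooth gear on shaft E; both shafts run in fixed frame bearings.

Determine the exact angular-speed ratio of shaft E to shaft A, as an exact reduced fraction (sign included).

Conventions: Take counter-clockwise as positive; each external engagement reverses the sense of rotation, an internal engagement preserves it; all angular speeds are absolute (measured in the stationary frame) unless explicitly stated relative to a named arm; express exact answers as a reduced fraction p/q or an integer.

109275/27676

class = fixed-axis compound train [4 meshes; 4 ratios multiply, 4 sense flips]
mesh 1 [47T→44T]: running ratio 47/44, sense −
mesh 2 [42T→42T]: running ratio 47/44, sense +
mesh 3 [93T→37T]: running ratio 4371/1628, sense −
mesh 4 [25T→17T]: running ratio 109275/27676, sense +
ω_out/ω_in = 109275/27676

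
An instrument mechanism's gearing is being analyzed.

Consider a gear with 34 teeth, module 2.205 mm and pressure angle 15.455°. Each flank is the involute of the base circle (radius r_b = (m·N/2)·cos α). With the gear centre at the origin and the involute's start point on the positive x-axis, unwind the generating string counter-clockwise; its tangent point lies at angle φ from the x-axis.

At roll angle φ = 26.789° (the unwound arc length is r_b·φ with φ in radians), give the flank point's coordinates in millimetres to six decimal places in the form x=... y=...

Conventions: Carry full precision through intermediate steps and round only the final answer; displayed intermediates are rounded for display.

x=39.865442 y=1.204256

class = single-mesh tooth geometry [base-circle involute, m = 2.205, 34T]
pitch radius r_p = m·N/2 = 2.205·34/2 = 37.485000
base radius r_b = r_p·cos α = 37.485000·cos 15.455° = 36.129544
roll angle φ = 26.789° = 0.46755625 rad
x = r_b·(cos φ + φ·sin φ) = 39.865442
y = r_b·(sin φ − φ·cos φ) = 1.204256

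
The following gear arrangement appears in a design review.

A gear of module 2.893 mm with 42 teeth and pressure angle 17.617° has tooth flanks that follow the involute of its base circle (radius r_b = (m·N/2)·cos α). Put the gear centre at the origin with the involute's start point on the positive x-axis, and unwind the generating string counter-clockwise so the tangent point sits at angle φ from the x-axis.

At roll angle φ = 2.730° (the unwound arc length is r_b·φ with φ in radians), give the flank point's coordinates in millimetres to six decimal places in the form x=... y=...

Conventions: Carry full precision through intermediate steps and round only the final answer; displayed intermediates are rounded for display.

x=57.969431 y=0.002087

single-mesh involute tooth geometry (42T wheel at module 2.893)
pitch radius r_p = m·N/2 = 2.893·42/2 = 60.753000
base radius r_b = r_p·cos α = 60.753000·cos 17.617° = 57.903740
roll angle φ = 2.730° = 0.04764749 rad
x = r_b·(cos φ + φ·sin φ) = 57.969431
y = r_b·(sin φ − φ·cos φ) = 0.002087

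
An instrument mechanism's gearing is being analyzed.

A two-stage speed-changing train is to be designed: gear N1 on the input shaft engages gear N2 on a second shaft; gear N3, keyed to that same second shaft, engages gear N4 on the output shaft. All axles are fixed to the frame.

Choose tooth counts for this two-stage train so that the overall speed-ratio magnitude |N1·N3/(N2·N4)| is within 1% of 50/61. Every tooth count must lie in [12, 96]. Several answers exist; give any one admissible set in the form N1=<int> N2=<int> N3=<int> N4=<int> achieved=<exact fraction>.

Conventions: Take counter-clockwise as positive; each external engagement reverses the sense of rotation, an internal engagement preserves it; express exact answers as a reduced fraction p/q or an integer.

2-stage fixed-axis compound train for ratio 50/61
target = 50/61 in lowest terms: an exact hit needs N1·N3 = k·50 and N2·N4 = k·61 for one integer k, every count in [12, 96]; additionally prefer no 1:1 stage (N1 ≠ N2, N3 ≠ N4)
k = 1…11: no 1:1-free in-range split of k·50 and k·61 into factor pairs; take k = 12
k = 12: N1·N3 = 600 = 12·50, N2·N4 = 732 = 61·12
achieved = 12·50/(61·12) = 50/61; |achieved − target| = 0 ≤ 1/122 ✓

N1=12 N2=61 N3=50 N4=12 achieved=50/61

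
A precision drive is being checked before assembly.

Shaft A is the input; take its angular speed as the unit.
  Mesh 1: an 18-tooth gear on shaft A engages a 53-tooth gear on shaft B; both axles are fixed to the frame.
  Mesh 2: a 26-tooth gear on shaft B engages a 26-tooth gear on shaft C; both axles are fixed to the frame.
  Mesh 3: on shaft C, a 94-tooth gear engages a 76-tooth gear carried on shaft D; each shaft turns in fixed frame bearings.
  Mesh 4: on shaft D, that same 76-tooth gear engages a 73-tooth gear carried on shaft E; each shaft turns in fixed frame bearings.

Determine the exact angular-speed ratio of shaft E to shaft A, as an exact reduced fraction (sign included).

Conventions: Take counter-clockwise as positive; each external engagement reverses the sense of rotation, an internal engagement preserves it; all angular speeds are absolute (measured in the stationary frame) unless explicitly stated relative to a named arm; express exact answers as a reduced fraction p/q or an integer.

class = fixed-axis compound train [4 meshes; 4 ratios multiply, 4 sense flips]
mesh 1 [18T→53T]: running ratio 18/53, sense −
mesh 2 [26T→26T]: running ratio 18/53, sense +
mesh 3 [94T→76T]: running ratio 423/1007, sense −
mesh 4 [76T→73T]: running ratio 1692/3869, sense +
ω_out/ω_in = 1692/3869

1692/3869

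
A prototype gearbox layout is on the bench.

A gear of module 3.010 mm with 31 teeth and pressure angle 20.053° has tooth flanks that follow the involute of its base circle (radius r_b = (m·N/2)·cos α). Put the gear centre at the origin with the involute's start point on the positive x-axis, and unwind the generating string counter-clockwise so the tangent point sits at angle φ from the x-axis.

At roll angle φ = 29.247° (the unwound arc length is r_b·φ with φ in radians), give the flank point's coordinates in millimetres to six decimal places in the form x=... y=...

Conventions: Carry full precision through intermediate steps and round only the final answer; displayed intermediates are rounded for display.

x=49.169835 y=1.892926

recognized (one wheel, involute flank): single-mesh tooth geometry, m = 3.010, N = 31
pitch radius r_p = m·N/2 = 3.010·31/2 = 46.655000
base radius r_b = r_p·cos α = 46.655000·cos 20.053° = 43.826580
roll angle φ = 29.247° = 0.51045645 rad
x = r_b·(cos φ + φ·sin φ) = 49.169835
y = r_b·(sin φ − φ·cos φ) = 1.892926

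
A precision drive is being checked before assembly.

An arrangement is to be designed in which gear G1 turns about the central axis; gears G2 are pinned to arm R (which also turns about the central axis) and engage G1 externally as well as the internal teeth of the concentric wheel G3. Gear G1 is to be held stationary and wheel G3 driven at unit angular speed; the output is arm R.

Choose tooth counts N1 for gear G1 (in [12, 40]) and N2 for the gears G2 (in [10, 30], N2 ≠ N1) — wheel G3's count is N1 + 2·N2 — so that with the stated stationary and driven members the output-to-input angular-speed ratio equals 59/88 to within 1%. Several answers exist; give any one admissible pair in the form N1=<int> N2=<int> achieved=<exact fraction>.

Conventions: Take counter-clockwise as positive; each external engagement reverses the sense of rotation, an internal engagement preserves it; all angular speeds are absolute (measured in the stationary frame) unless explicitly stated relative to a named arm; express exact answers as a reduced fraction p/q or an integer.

N1=29 N2=15 achieved=59/88

topology: planetary set — design target 59/88, arm = carrier (Willis)
Willis with ω_sun = 0: ω_arm/ω_ring = N3/(N1+N3); set equal to 59/88  ⇒  N3/N1 = (59/88)/(1 − 59/88) = 59/29
N3 = N1 + 2·N2  ⇒  N2/N1 = (N3/N1 − 1)/2 = (59/29 − 1)/2 = 15/29
smallest multiple with N1 ≥ 12 and N2 ≥ 10: k = 1  ⇒  N1 = 1·29 = 29, N2 = 1·15 = 15 (N1 ≤ 40, N2 ≤ 30, N2 ≠ N1 ✓), N3 = 29 + 2·15 = 59
check: N3/(N1+N3) with N1 = 29, N3 = 59 gives 59/88; |achieved − target| = 0 ≤ 59/8800 ✓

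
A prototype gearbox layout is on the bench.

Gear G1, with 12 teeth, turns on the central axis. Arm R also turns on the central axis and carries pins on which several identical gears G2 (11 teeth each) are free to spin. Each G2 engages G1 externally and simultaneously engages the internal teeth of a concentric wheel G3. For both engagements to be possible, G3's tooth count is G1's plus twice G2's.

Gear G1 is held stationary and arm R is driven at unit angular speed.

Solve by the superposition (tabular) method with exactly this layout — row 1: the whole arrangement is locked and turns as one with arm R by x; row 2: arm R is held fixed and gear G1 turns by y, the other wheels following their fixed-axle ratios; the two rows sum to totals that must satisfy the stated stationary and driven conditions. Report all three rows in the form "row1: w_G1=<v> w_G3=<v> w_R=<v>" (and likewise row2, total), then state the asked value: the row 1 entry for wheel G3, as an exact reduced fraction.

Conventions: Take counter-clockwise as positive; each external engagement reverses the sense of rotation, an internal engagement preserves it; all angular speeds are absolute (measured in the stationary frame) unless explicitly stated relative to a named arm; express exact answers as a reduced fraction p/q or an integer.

row1: w_G1=1 w_G3=1 w_R=1
row2: w_G1=-1 w_G3=6/17 w_R=0
total: w_G1=0 w_G3=23/17 w_R=1
asked value: 1

topology: planetary set — G1 12T / G2 11T / G3 34T, arm = carrier (Willis)
row 1 — lock + rotate with arm: ω_sun = ω_ring = ω_arm = x
row 2 (arm held, sun turns y): ω_ring = −(12/34)·y, ω_arm = 0
boundary: total ω_sun = x + y = 0 and total ω_arm = x = 1  ⇒  y = -1, x = 1
row 2 ring = −(12/34)·(-1) = 6/17
totals (row 1 + row 2): sun 1 + (-1) = 0, ring 1 + 6/17 = 23/17, arm 1 + 0 = 1
asked cell (row1, ring) = 1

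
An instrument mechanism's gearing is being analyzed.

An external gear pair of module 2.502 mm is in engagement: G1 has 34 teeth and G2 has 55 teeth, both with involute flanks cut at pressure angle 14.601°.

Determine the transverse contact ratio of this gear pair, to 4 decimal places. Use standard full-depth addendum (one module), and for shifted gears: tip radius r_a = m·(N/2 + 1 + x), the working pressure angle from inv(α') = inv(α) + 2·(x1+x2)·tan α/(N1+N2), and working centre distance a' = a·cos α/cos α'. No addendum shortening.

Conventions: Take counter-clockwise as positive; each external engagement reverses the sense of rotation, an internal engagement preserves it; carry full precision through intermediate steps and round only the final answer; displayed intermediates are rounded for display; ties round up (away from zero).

2.0684

class = single-mesh tooth geometry [involute pair 34T × 55T, m = 2.502]
base radii: r_b1 = 41.160355, r_b2 = 66.582927
tip radii: r_a1 = 45.036000, r_a2 = 71.307000
no profile shift: α' = α, a' = a
action lengths: √(r_a1²−r_b1²) = 18.277486, √(r_a2²−r_b2²) = 25.522580
base pitch p_b = π·m·cos α = 7.606416
CR = (18.277486 + 25.522580 − 111.339000·sin 14.60100°)/7.606416 = 2.068390
contact ratio ≈ 2.0684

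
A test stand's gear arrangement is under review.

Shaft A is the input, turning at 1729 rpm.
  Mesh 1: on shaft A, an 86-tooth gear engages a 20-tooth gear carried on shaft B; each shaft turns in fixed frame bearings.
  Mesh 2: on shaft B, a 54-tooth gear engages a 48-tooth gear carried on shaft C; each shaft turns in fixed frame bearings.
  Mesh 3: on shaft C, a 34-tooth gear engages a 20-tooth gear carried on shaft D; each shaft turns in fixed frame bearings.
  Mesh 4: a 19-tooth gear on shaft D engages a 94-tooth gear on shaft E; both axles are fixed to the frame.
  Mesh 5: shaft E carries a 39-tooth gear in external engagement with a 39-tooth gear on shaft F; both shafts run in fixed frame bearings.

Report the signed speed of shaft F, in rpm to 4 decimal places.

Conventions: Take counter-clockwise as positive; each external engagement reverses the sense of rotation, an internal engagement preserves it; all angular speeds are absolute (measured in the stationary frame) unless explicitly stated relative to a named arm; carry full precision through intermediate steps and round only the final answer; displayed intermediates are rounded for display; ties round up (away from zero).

topology: fixed-axis compound train — 5 meshes, A→F
mesh 1 [86T→20T]: ω = 1729.0000×86/20 = 7434.7000 rpm, sense flips to −
mesh 2 [54T→48T]: ω = 7434.7000×54/48 = 8364.0375 rpm, sense flips to +
mesh 3 [34T→20T]: ω = 8364.0375×34/20 = 14218.8638 rpm, sense flips to −
mesh 4 [19T→94T]: ω = 14218.8638×19/94 = 2874.0257 rpm, sense flips to +
mesh 5 [39T→39T]: ω = 2874.0257×39/39 = 2874.0257 rpm, sense flips to −
signed output speed = -2874.0257 rpm

-2874.0257 rpm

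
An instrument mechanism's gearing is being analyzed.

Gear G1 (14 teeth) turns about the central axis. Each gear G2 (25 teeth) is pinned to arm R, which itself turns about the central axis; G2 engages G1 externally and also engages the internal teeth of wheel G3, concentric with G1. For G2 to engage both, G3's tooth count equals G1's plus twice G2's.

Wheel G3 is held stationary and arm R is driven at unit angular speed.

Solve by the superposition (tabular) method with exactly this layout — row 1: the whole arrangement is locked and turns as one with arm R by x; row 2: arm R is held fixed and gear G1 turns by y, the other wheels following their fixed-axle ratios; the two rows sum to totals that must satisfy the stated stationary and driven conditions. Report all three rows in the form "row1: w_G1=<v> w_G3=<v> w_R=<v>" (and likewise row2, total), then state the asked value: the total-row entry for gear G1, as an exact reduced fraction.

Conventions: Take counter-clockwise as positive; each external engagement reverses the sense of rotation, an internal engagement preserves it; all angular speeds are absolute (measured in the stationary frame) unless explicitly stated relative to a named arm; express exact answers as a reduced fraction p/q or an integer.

planetary set (14T centre, 25T on arm, 64T internal) — Willis relation
superposition row 1 [locked train]: every member turns x
row 2 (arm held, sun turns y): ω_ring = −(14/64)·y, ω_arm = 0
boundary: total ω_ring = x − (14/64)·y = 0 and total ω_arm = x = 1  ⇒  y = 32/7, x = 1
row 2 ring = −(14/64)·32/7 = -1
totals (row 1 + row 2): sun 1 + 32/7 = 39/7, ring 1 + (-1) = 0, arm 1 + 0 = 1
asked cell (total, sun) = 39/7

row1: w_G1=1 w_G3=1 w_R=1
row2: w_G1=32/7 w_G3=-1 w_R=0
total: w_G1=39/7 w_G3=0 w_R=1
asked value: 39/7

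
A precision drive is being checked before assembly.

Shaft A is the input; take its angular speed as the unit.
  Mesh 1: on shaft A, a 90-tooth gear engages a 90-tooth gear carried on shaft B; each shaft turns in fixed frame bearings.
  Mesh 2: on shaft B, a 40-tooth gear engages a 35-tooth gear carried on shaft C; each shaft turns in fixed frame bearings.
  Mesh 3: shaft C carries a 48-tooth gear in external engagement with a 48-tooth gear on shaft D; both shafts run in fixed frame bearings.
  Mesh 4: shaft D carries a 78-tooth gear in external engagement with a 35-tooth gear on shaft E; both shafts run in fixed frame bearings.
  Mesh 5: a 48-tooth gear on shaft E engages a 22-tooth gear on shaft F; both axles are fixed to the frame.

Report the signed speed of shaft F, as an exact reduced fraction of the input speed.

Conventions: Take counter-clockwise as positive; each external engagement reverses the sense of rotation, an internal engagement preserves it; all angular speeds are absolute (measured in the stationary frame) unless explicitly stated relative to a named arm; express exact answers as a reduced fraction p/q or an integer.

-14976/2695

5-mesh fixed-axis compound train (all bearings frame-fixed)
mesh 1 [90T→90T]: |ω|/ω_in = 1×90/90 = 1, sense flips to −
mesh 2 [40T→35T]: |ω|/ω_in = 1×40/35 = 8/7, sense flips to +
mesh 3 [48T→48T]: |ω|/ω_in = (8/7)×48/48 = 8/7, sense flips to −
mesh 4 [78T→35T]: |ω|/ω_in = (8/7)×78/35 = 624/245, sense flips to +
mesh 5 [48T→22T]: |ω|/ω_in = (624/245)×48/22 = 14976/2695, sense flips to −
signed output speed (× input speed) = -14976/2695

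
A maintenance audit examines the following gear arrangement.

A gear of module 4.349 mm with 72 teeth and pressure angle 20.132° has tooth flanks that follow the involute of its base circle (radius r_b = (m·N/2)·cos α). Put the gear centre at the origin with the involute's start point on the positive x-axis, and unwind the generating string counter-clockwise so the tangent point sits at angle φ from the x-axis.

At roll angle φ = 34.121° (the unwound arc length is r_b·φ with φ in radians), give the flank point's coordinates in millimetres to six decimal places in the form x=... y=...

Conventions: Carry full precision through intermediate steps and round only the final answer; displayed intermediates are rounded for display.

x=170.798679 y=9.986362

recognized (one wheel, involute flank): single-mesh tooth geometry, m = 4.349, N = 72
pitch radius r_p = m·N/2 = 4.349·72/2 = 156.564000
base radius r_b = r_p·cos α = 156.564000·cos 20.132° = 146.998279
roll angle φ = 34.121° = 0.59552379 rad
x = r_b·(cos φ + φ·sin φ) = 170.798679
y = r_b·(sin φ − φ·cos φ) = 9.986362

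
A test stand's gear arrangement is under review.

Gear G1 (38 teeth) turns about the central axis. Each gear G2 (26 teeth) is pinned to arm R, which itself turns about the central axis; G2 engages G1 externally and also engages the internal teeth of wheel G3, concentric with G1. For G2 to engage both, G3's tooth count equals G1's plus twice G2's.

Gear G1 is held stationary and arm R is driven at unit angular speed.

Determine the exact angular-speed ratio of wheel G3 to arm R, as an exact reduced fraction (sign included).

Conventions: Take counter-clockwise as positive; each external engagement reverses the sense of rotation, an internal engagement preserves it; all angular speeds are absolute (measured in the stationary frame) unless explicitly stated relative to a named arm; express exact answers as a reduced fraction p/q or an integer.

64/45

topology: planetary set — G1 38T / G2 26T / G3 90T, arm = carrier (Willis)
ring teeth: 38 + 2·26 = 90
38(ω_sun−ω_arm) = −90(ω_ring−ω_arm),  ω_sun = 0, ω_arm = 1
ω_ring = 1 − (38/90)(0−1) = 64/45
ω_out/ω_in = 64/45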